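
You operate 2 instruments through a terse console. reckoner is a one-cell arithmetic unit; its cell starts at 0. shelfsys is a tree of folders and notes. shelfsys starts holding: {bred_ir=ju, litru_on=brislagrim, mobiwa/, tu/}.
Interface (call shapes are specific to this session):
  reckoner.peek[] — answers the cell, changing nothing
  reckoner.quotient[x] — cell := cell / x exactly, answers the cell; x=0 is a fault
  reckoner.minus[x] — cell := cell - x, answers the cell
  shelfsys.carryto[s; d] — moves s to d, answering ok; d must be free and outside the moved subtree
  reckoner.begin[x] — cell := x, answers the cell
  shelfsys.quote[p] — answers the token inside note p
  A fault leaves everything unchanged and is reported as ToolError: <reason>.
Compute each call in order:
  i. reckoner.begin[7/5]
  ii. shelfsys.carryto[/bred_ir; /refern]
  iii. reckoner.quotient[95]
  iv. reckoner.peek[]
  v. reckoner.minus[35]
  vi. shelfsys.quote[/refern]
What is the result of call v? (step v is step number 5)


Answer: -16618/475

Derivation:
→ reckoner.begin(7/5)
← 7/5
→ shelfsys.carryto(/bred_ir, /refern)
← ok
→ reckoner.quotient(95)
← 7/475
→ reckoner.peek()
← 7/475
→ reckoner.minus(35)
← -16618/475
→ shelfsys.quote(/refern)
← ju


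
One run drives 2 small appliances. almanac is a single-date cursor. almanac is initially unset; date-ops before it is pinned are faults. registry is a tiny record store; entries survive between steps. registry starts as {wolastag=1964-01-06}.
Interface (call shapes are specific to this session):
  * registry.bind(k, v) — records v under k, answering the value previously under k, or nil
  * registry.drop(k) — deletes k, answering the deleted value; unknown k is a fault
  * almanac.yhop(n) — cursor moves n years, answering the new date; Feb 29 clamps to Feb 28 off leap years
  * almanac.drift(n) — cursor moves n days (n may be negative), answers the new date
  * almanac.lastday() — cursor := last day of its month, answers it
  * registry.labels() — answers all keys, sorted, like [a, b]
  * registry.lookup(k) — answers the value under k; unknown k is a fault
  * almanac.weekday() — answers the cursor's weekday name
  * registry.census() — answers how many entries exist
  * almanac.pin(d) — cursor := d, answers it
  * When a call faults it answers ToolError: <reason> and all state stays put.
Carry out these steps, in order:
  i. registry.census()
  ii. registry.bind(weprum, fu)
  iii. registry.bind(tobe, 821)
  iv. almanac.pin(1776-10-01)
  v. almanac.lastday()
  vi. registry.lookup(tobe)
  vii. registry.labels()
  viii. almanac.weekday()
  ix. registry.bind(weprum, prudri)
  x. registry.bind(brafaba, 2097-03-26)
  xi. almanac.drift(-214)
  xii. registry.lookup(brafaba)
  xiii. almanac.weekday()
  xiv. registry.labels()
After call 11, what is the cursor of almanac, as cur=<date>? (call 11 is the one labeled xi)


// 1. census() ~> 1
// 2. bind(weprum, fu) ~> nil
// 3. bind(tobe, 821) ~> nil
// 4. pin(1776-10-01) ~> 1776-10-01
// 5. lastday() ~> 1776-10-31
// 6. lookup(tobe) ~> 821
// 7. labels() ~> [tobe, weprum, wolastag]
// 8. weekday() ~> Thursday
// 9. bind(weprum, prudri) ~> fu
// 10. bind(brafaba, 2097-03-26) ~> nil
// 11. drift(-214) ~> 1776-03-31
// 12. lookup(brafaba) ~> 2097-03-26
// 13. weekday() ~> Sunday
// 14. labels() ~> [brafaba, tobe, weprum, wolastag]

Answer: cur=1776-03-31


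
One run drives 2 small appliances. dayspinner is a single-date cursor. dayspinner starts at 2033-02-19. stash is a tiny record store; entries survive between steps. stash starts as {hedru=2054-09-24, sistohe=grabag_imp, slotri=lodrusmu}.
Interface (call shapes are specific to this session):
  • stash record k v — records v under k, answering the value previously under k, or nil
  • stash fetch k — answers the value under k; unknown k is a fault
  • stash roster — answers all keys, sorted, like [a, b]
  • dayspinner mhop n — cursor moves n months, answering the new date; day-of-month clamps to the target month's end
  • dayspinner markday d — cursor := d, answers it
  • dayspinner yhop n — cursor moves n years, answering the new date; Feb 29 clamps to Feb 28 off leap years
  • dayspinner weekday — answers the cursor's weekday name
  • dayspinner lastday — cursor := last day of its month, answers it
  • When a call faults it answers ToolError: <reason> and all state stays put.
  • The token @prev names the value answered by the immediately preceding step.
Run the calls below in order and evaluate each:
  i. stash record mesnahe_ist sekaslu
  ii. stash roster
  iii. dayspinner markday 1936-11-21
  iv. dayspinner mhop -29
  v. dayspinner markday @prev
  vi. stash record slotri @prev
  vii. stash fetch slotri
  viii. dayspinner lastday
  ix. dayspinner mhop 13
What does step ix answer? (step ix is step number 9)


Act: stash record[k='mesnahe_ist'; v='sekaslu']
Obs: nil
Act: stash roster[]
Obs: [hedru, mesnahe_ist, sistohe, slotri]
Act: dayspinner markday[d='1936-11-21']
Obs: 1936-11-21
Act: dayspinner mhop[n='-29']
Obs: 1934-06-21
Act: dayspinner markday[d='@prev']
Obs: 1934-06-21
Act: stash record[k='slotri'; v='@prev']
Obs: lodrusmu
Act: stash fetch[k='slotri']
Obs: 1934-06-21
Act: dayspinner lastday[]
Obs: 1934-06-30
Act: dayspinner mhop[n='13']
Obs: 1935-07-30

Answer: 1935-07-30


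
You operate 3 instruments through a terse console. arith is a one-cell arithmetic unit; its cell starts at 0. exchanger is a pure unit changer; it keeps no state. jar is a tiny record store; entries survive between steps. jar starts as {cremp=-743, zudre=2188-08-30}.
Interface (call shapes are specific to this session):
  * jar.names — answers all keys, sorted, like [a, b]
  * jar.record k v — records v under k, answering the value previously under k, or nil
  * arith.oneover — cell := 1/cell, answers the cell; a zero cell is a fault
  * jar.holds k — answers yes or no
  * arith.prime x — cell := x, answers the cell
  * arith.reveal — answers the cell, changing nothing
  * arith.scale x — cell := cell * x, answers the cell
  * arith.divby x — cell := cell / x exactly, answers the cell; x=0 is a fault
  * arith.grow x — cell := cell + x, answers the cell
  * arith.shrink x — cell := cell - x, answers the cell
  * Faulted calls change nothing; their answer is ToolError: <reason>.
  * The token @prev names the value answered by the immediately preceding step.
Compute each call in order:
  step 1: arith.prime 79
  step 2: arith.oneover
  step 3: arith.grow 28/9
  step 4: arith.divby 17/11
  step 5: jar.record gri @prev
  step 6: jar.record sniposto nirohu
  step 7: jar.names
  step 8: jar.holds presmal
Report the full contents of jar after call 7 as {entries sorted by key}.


Answer: {cremp=-743, gri=24431/12087, sniposto=nirohu, zudre=2188-08-30}

Derivation:
Calling prime using x='79', giving 79.
I call oneover, which returns 1/79.
Calling grow using x='28/9', yielding 2221/711.
Next I call divby using x='17/11', and observe 24431/12087.
Using record using k='gri', v='@prev', → nil.
I use record using k='sniposto', v='nirohu': nil.
I use names: [cremp, gri, sniposto, zudre].
Invoking holds using k='presmal', and observe no.


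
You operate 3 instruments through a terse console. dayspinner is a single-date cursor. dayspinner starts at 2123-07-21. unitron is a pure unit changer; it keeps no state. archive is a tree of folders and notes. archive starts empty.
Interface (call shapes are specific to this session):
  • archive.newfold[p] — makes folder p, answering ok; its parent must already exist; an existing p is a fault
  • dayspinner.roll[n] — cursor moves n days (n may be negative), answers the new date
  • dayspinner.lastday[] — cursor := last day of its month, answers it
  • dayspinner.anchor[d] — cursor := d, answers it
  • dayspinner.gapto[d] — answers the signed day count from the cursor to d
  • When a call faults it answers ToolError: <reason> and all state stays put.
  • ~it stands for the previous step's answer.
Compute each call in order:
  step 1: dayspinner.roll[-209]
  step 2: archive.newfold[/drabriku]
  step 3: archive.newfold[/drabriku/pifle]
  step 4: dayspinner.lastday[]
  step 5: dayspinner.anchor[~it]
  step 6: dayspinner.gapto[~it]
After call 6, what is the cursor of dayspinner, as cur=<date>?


Step: roll[n: -209]
Result: 2122-12-24
Step: newfold[p: /drabriku]
Result: ok
Step: newfold[p: /drabriku/pifle]
Result: ok
Step: lastday[]
Result: 2122-12-31
Step: anchor[d: ~it]
Result: 2122-12-31
Step: gapto[d: ~it]
Result: 0

Answer: cur=2122-12-31


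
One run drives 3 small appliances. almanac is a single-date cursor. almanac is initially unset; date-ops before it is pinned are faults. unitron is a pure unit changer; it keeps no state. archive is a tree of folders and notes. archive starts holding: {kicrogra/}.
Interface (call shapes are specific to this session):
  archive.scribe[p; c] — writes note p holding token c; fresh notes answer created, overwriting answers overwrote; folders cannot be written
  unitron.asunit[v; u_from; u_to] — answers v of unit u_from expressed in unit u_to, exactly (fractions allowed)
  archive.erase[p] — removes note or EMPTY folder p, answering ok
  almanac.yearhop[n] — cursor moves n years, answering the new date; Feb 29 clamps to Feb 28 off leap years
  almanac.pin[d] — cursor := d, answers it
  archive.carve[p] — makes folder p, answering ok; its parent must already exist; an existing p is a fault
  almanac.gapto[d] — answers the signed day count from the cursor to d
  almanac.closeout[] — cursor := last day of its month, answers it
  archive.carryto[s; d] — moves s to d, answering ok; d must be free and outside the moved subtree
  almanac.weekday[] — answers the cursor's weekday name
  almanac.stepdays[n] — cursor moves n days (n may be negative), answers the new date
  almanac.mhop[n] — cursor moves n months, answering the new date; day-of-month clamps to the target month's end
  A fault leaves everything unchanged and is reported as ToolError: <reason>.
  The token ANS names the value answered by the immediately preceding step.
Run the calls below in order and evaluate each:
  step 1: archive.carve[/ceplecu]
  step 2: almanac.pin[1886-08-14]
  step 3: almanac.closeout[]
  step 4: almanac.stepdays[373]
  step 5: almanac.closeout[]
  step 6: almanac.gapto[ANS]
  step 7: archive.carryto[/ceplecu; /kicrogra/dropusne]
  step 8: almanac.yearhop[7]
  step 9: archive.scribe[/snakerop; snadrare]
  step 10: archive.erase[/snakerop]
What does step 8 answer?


$ archive.carve p='/ceplecu'
  ok
$ almanac.pin d='1886-08-14'
  1886-08-14
$ almanac.closeout
  1886-08-31
$ almanac.stepdays n='373'
  1887-09-08
$ almanac.closeout
  1887-09-30
$ almanac.gapto d='ANS'
  0
$ archive.carryto s='/ceplecu' d='/kicrogra/dropusne'
  ok
$ almanac.yearhop n='7'
  1894-09-30
$ archive.scribe p='/snakerop' c='snadrare'
  created
$ archive.erase p='/snakerop'
  ok

Answer: 1894-09-30


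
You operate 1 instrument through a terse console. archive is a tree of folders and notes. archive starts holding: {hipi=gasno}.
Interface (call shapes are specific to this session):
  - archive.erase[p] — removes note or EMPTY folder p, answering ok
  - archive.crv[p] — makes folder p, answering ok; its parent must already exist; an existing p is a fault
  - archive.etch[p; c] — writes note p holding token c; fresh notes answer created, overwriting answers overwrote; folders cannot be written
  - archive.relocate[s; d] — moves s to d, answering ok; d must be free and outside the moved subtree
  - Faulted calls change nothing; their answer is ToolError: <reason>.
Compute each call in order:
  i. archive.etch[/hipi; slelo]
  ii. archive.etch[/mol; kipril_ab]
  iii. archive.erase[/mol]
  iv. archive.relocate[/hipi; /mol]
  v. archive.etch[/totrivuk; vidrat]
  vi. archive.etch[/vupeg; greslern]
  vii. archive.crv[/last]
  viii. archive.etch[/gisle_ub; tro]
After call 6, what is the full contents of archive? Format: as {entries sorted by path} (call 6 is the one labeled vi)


Answer: {mol=slelo, totrivuk=vidrat, vupeg=greslern}

Derivation:
-> archive.etch(p→/hipi, c→slelo)
<- overwrote
-> archive.etch(p→/mol, c→kipril_ab)
<- created
-> archive.erase(p→/mol)
<- ok
-> archive.relocate(s→/hipi, d→/mol)
<- ok
-> archive.etch(p→/totrivuk, c→vidrat)
<- created
-> archive.etch(p→/vupeg, c→greslern)
<- created
-> archive.crv(p→/last)
<- ok
-> archive.etch(p→/gisle_ub, c→tro)
<- created


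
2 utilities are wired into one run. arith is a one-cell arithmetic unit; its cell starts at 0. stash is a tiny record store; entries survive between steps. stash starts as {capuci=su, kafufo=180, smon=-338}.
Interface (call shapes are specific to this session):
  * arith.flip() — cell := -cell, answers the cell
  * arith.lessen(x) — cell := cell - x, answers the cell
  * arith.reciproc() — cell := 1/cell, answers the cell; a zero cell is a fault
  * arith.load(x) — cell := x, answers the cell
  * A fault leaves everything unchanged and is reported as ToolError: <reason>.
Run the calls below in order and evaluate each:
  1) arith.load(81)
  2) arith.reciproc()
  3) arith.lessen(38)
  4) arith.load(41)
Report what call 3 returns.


Answer: -3077/81

Derivation:
$ arith.load x='81'
:: 81
$ arith.reciproc
:: 1/81
$ arith.lessen x='38'
:: -3077/81
$ arith.load x='41'
:: 41


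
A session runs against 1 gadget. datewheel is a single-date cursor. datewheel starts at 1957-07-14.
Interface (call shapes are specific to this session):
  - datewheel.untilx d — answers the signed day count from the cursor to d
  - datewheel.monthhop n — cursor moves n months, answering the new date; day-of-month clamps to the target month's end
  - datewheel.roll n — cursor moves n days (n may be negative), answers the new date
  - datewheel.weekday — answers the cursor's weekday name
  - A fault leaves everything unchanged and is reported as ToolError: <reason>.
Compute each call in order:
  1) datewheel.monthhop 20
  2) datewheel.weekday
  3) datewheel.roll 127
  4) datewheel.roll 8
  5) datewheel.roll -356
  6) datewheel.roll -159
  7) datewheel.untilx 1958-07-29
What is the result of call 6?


[in] datewheel.monthhop n: 20
  1959-03-14
[in] datewheel.weekday
  Saturday
[in] datewheel.roll n: 127
  1959-07-19
[in] datewheel.roll n: 8
  1959-07-27
[in] datewheel.roll n: -356
  1958-08-05
[in] datewheel.roll n: -159
  1958-02-27
[in] datewheel.untilx d: 1958-07-29
  152

Answer: 1958-02-27


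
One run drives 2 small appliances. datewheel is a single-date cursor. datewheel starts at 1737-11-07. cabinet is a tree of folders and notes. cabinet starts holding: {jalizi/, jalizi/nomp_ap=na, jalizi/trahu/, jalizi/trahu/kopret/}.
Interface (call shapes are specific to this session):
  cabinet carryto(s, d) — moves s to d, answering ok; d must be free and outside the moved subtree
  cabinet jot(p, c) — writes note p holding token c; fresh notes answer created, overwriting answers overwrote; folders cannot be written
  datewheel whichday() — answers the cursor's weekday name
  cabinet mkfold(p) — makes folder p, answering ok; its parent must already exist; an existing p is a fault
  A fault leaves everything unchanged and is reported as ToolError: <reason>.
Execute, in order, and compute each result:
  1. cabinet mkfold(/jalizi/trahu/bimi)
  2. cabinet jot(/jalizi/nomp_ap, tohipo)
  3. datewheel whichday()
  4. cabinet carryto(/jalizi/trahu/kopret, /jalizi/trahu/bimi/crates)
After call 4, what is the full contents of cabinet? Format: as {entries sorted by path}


! cabinet mkfold(p=/jalizi/trahu/bimi) : ok
! cabinet jot(p=/jalizi/nomp_ap, c=tohipo) : overwrote
! datewheel whichday() : Thursday
! cabinet carryto(s=/jalizi/trahu/kopret, d=/jalizi/trahu/bimi/crates) : ok

Answer: {jalizi/, jalizi/nomp_ap=tohipo, jalizi/trahu/, jalizi/trahu/bimi/, jalizi/trahu/bimi/crates/}


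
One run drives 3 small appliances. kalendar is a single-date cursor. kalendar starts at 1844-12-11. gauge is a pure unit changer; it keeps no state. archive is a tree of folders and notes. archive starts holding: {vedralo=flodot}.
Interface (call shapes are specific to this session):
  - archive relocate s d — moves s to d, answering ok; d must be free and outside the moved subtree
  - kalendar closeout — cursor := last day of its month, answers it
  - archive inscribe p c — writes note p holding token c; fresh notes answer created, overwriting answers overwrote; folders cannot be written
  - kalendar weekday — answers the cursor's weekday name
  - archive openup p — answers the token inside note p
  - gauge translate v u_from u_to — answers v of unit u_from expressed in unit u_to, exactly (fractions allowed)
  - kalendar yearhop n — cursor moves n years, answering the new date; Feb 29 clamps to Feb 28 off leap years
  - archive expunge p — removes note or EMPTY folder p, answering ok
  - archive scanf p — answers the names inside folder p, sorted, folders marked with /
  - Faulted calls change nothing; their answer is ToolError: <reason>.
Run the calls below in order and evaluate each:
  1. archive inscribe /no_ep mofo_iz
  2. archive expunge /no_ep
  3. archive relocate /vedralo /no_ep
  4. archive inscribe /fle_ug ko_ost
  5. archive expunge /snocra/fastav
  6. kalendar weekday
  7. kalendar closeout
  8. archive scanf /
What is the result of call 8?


Act: archive inscribe[p→/no_ep; c→mofo_iz]
Obs: created
Act: archive expunge[p→/no_ep]
Obs: ok
Act: archive relocate[s→/vedralo; d→/no_ep]
Obs: ok
Act: archive inscribe[p→/fle_ug; c→ko_ost]
Obs: created
Act: archive expunge[p→/snocra/fastav]
Obs: ToolError: not found
Act: kalendar weekday[]
Obs: Wednesday
Act: kalendar closeout[]
Obs: 1844-12-31
Act: archive scanf[p→/]
Obs: [fle_ug, no_ep]

Answer: [fle_ug, no_ep]


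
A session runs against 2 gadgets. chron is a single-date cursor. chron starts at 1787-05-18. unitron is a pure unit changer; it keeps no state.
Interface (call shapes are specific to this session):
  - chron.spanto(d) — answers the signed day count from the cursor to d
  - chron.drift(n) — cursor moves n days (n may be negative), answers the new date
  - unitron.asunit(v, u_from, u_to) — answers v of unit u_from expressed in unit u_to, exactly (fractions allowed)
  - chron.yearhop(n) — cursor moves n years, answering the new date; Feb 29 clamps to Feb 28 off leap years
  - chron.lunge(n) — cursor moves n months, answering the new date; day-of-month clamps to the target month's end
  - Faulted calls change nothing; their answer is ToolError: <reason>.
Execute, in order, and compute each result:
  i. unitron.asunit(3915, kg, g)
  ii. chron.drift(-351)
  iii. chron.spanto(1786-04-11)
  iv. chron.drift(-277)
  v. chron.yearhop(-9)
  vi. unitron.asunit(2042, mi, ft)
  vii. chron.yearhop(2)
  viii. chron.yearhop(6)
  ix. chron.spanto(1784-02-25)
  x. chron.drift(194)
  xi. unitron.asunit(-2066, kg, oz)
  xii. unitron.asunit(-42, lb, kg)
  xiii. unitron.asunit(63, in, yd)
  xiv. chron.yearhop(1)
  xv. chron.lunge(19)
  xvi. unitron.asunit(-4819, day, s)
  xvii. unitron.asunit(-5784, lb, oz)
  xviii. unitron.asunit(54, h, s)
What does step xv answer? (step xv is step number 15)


Answer: 1787-10-10

Derivation:
·→ unitron.asunit(v=3915, u_from=kg, u_to=g)
·← 3915000
·→ chron.drift(n=-351)
·← 1786-06-01
·→ chron.spanto(d=1786-04-11)
·← -51
·→ chron.drift(n=-277)
·← 1785-08-28
·→ chron.yearhop(n=-9)
·← 1776-08-28
·→ unitron.asunit(v=2042, u_from=mi, u_to=ft)
·← 10781760
·→ chron.yearhop(n=2)
·← 1778-08-28
·→ chron.yearhop(n=6)
·← 1784-08-28
·→ chron.spanto(d=1784-02-25)
·← -185
·→ chron.drift(n=194)
·← 1785-03-10
·→ unitron.asunit(v=-2066, u_from=kg, u_to=oz)
·← -3305600000000/45359237
·→ unitron.asunit(v=-42, u_from=lb, u_to=kg)
·← -952543977/50000000
·→ unitron.asunit(v=63, u_from=in, u_to=yd)
·← 7/4
·→ chron.yearhop(n=1)
·← 1786-03-10
·→ chron.lunge(n=19)
·← 1787-10-10
·→ unitron.asunit(v=-4819, u_from=day, u_to=s)
·← -416361600
·→ unitron.asunit(v=-5784, u_from=lb, u_to=oz)
·← -92544
·→ unitron.asunit(v=54, u_from=h, u_to=s)
·← 194400


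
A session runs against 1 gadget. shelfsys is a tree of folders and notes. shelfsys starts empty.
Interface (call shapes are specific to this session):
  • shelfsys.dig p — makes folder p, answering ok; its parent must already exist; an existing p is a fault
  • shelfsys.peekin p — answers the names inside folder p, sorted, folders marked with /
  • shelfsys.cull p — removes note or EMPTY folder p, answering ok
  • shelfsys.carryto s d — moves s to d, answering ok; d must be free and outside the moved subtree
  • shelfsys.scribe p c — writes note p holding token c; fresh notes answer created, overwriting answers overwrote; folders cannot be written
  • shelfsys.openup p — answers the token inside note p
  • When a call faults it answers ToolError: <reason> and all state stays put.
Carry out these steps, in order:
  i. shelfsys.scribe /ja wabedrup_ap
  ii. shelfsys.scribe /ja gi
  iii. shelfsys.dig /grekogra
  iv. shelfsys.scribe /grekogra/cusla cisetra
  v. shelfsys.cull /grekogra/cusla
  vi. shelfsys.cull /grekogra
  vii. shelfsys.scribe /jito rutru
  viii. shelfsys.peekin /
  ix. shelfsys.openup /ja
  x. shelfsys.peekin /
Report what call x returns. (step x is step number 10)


→ scribe(p='/ja', c='wabedrup_ap')
← created
→ scribe(p='/ja', c='gi')
← overwrote
→ dig(p='/grekogra')
← ok
→ scribe(p='/grekogra/cusla', c='cisetra')
← created
→ cull(p='/grekogra/cusla')
← ok
→ cull(p='/grekogra')
← ok
→ scribe(p='/jito', c='rutru')
← created
→ peekin(p='/')
← [ja, jito]
→ openup(p='/ja')
← gi
→ peekin(p='/')
← [ja, jito]

Answer: [ja, jito]


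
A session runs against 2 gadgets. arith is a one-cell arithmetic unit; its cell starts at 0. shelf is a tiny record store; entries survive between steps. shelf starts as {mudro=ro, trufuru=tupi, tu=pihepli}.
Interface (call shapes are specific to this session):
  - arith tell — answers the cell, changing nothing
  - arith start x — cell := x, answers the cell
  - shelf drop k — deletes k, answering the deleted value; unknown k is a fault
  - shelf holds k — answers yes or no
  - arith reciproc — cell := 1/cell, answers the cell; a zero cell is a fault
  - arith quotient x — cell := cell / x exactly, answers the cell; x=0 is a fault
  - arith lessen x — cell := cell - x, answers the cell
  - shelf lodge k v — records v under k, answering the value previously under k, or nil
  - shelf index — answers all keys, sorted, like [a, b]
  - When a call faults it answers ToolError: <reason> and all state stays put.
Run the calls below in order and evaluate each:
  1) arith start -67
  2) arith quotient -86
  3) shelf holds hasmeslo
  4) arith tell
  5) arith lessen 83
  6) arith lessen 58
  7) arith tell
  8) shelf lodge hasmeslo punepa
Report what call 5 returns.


Answer: -7071/86

Derivation:
% arith start(x=-67) : -67
% arith quotient(x=-86) : 67/86
% shelf holds(k=hasmeslo) : no
% arith tell() : 67/86
% arith lessen(x=83) : -7071/86
% arith lessen(x=58) : -12059/86
% arith tell() : -12059/86
% shelf lodge(k=hasmeslo, v=punepa) : nil


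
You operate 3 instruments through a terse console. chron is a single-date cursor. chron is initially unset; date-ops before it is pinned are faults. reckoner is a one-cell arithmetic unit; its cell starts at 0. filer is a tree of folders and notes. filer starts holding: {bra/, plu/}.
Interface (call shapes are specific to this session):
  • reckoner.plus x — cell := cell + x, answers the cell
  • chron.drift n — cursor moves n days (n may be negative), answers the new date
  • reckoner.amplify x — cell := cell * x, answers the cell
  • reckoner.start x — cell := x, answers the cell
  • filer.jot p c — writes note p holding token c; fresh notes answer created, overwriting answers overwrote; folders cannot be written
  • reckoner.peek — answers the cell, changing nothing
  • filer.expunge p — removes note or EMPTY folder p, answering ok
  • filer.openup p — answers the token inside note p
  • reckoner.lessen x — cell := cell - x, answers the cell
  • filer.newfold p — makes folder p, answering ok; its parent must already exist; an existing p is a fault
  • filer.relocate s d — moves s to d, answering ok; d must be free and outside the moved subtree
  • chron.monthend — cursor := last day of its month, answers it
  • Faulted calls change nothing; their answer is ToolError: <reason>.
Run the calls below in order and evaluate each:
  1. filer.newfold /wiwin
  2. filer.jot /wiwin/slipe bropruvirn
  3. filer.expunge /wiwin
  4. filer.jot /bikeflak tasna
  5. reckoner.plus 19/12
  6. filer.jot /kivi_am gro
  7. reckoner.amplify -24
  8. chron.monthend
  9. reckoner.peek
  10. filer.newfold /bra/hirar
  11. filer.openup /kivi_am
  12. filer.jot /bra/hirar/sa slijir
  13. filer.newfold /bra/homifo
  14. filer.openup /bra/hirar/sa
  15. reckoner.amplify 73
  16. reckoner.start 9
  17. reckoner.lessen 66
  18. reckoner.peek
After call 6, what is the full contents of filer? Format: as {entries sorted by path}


-> filer.newfold(p: /wiwin)
<- ok
-> filer.jot(p: /wiwin/slipe, c: bropruvirn)
<- created
-> filer.expunge(p: /wiwin)
<- ToolError: not empty
-> filer.jot(p: /bikeflak, c: tasna)
<- created
-> reckoner.plus(x: 19/12)
<- 19/12
-> filer.jot(p: /kivi_am, c: gro)
<- created
-> reckoner.amplify(x: -24)
<- -38
-> chron.monthend()
<- ToolError: no date set
-> reckoner.peek()
<- -38
-> filer.newfold(p: /bra/hirar)
<- ok
-> filer.openup(p: /kivi_am)
<- gro
-> filer.jot(p: /bra/hirar/sa, c: slijir)
<- created
-> filer.newfold(p: /bra/homifo)
<- ok
-> filer.openup(p: /bra/hirar/sa)
<- slijir
-> reckoner.amplify(x: 73)
<- -2774
-> reckoner.start(x: 9)
<- 9
-> reckoner.lessen(x: 66)
<- -57
-> reckoner.peek()
<- -57

Answer: {bikeflak=tasna, bra/, kivi_am=gro, plu/, wiwin/, wiwin/slipe=bropruvirn}


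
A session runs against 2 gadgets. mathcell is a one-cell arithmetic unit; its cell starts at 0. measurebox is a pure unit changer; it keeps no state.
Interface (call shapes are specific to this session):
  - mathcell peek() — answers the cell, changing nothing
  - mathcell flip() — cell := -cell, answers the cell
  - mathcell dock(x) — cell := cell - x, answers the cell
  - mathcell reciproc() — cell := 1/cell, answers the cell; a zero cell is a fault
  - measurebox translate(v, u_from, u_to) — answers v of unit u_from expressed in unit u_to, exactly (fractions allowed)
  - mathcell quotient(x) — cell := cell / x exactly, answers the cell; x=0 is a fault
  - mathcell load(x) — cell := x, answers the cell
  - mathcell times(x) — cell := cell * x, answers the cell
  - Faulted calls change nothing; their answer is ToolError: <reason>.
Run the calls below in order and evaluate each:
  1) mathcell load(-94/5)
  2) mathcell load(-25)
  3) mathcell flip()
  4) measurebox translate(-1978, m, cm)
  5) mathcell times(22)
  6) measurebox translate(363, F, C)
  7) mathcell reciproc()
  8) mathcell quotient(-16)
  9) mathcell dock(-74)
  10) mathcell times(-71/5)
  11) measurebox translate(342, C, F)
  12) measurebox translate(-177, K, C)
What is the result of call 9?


-- 1. mathcell load(x: -94/5) ~> -94/5
-- 2. mathcell load(x: -25) ~> -25
-- 3. mathcell flip() ~> 25
-- 4. measurebox translate(v: -1978, u_from: m, u_to: cm) ~> -197800
-- 5. mathcell times(x: 22) ~> 550
-- 6. measurebox translate(v: 363, u_from: F, u_to: C) ~> 1655/9
-- 7. mathcell reciproc() ~> 1/550
-- 8. mathcell quotient(x: -16) ~> -1/8800
-- 9. mathcell dock(x: -74) ~> 651199/8800
-- 10. mathcell times(x: -71/5) ~> -46235129/44000
-- 11. measurebox translate(v: 342, u_from: C, u_to: F) ~> 3238/5
-- 12. measurebox translate(v: -177, u_from: K, u_to: C) ~> -9003/20

Answer: 651199/8800


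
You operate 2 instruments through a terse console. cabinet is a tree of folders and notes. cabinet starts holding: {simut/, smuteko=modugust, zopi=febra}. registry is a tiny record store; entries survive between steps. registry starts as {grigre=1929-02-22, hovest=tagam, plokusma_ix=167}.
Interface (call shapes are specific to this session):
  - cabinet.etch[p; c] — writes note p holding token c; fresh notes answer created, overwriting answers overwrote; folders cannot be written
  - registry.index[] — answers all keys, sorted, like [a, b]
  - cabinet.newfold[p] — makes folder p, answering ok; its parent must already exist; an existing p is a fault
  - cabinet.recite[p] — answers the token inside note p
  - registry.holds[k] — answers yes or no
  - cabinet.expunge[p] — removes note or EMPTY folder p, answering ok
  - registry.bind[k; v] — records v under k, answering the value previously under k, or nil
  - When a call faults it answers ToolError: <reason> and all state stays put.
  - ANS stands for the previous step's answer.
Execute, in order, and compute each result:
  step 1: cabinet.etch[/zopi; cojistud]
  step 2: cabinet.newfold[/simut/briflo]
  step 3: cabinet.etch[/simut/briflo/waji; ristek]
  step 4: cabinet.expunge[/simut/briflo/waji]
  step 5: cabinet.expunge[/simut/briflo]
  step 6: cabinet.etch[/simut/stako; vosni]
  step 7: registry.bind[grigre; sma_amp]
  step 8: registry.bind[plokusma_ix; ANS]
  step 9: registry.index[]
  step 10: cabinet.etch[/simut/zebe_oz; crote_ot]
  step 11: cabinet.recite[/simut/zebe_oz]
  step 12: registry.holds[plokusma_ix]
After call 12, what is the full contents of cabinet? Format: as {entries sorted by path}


Answer: {simut/, simut/stako=vosni, simut/zebe_oz=crote_ot, smuteko=modugust, zopi=cojistud}

Derivation:
Next I call etch on p: /zopi, c: cojistud, → overwrote.
I use newfold on p: /simut/briflo, giving ok.
Using etch on p: /simut/briflo/waji, c: ristek, which returns created.
Invoking expunge on p: /simut/briflo/waji, giving ok.
Next I call expunge on p: /simut/briflo, → ok.
I run etch on p: /simut/stako, c: vosni, — result: created.
I invoke bind on k: grigre, v: sma_amp, and get 1929-02-22.
Invoking bind on k: plokusma_ix, v: ANS, and get 167.
Then index(), which returns [grigre, hovest, plokusma_ix].
Using etch on p: /simut/zebe_oz, c: crote_ot, yielding created.
I invoke recite on p: /simut/zebe_oz, giving crote_ot.
I run holds on k: plokusma_ix, yielding yes.


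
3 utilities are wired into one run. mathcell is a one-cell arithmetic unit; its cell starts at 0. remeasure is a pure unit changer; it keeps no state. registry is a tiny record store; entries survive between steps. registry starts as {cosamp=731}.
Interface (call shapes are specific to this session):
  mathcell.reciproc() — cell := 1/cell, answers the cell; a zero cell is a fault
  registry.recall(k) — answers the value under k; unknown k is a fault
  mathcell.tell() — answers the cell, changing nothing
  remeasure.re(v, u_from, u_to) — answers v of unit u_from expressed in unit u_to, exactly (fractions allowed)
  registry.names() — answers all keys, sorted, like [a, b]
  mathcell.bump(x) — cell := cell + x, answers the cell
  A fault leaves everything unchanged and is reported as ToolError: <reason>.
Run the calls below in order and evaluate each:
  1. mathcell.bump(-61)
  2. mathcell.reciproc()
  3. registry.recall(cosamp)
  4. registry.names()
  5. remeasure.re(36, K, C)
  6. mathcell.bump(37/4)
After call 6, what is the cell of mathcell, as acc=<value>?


% mathcell.bump x→-61
[out] -61
% mathcell.reciproc
[out] -1/61
% registry.recall k→cosamp
[out] 731
% registry.names
[out] [cosamp]
% remeasure.re v→36 u_from→K u_to→C
[out] -4743/20
% mathcell.bump x→37/4
[out] 2253/244

Answer: acc=2253/244


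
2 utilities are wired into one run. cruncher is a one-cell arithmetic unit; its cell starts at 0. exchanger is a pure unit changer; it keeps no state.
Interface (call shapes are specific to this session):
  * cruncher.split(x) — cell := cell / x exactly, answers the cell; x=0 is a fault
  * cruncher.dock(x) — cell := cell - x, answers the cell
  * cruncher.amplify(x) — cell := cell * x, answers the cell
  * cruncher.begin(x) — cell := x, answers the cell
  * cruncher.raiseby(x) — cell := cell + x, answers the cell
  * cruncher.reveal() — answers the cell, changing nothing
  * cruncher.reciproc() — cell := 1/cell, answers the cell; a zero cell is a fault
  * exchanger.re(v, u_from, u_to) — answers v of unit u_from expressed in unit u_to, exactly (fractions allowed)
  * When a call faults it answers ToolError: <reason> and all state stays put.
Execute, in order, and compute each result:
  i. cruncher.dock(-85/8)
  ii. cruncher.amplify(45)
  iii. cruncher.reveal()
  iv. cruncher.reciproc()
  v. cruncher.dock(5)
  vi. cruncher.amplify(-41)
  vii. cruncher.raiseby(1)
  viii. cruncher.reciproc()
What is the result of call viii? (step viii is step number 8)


I call dock with x→-85/8, — result: 85/8.
Now I run amplify with x→45, which returns 3825/8.
Using reveal, — result: 3825/8.
I invoke reciproc(), giving 8/3825.
Calling dock with x→5, and get -19117/3825.
I run amplify with x→-41, giving 783797/3825.
Next I call raiseby with x→1: 787622/3825.
Now I run reciproc(): 3825/787622.

Answer: 3825/787622


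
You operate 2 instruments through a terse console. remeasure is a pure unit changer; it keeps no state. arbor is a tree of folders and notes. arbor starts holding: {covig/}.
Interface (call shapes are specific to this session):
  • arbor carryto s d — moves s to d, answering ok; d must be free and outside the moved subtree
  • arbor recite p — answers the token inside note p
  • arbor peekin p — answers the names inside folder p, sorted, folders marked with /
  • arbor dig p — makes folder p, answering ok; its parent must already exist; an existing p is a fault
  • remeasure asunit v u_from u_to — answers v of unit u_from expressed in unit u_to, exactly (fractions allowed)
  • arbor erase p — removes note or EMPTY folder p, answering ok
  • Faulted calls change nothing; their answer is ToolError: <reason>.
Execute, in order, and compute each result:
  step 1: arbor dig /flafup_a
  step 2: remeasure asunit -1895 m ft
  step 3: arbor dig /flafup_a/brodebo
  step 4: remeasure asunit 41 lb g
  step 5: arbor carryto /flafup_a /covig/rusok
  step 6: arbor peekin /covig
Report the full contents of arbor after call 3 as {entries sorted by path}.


% 1. arbor dig(p=/flafup_a) => ok
% 2. remeasure asunit(v=-1895, u_from=m, u_to=ft) => -2368750/381
% 3. arbor dig(p=/flafup_a/brodebo) => ok
% 4. remeasure asunit(v=41, u_from=lb, u_to=g) => 1859728717/100000
% 5. arbor carryto(s=/flafup_a, d=/covig/rusok) => ok
% 6. arbor peekin(p=/covig) => [rusok/]

Answer: {covig/, flafup_a/, flafup_a/brodebo/}


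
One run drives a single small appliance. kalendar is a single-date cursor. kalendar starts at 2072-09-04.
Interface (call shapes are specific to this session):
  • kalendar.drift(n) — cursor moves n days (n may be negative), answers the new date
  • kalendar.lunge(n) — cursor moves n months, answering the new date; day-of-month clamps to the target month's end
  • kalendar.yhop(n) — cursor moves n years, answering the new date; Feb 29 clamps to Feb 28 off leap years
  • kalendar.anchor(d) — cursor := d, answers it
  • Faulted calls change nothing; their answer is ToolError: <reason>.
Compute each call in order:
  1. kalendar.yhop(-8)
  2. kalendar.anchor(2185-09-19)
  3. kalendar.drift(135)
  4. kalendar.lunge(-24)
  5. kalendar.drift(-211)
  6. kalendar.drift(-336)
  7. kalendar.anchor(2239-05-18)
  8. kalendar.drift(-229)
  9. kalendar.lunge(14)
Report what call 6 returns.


Answer: 2182-08-03

Derivation:
;; 1. kalendar.yhop(-8) -> 2064-09-04
;; 2. kalendar.anchor(2185-09-19) -> 2185-09-19
;; 3. kalendar.drift(135) -> 2186-02-01
;; 4. kalendar.lunge(-24) -> 2184-02-01
;; 5. kalendar.drift(-211) -> 2183-07-05
;; 6. kalendar.drift(-336) -> 2182-08-03
;; 7. kalendar.anchor(2239-05-18) -> 2239-05-18
;; 8. kalendar.drift(-229) -> 2238-10-01
;; 9. kalendar.lunge(14) -> 2239-12-01


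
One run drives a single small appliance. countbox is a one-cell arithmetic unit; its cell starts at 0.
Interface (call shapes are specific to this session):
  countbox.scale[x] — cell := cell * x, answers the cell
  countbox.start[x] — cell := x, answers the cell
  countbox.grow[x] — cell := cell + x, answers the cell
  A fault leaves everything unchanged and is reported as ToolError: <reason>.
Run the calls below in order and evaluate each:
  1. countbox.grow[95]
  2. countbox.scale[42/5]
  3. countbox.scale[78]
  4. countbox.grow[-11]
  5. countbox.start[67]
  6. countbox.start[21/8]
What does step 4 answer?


Answer: 62233

Derivation:
// countbox.grow(95) == 95
// countbox.scale(42/5) == 798
// countbox.scale(78) == 62244
// countbox.grow(-11) == 62233
// countbox.start(67) == 67
// countbox.start(21/8) == 21/8


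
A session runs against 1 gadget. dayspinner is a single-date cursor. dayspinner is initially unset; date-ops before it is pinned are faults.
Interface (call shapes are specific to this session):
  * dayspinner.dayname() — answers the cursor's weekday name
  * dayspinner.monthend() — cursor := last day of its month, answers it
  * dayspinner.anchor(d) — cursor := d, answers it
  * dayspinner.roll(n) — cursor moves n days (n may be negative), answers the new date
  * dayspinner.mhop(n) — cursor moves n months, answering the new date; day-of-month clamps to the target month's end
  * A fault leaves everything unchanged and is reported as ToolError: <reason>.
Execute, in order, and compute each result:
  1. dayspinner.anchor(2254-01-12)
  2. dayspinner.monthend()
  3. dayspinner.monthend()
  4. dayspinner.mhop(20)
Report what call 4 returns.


CALL dayspinner.anchor[d='2254-01-12']
RET  2254-01-12
CALL dayspinner.monthend[]
RET  2254-01-31
CALL dayspinner.monthend[]
RET  2254-01-31
CALL dayspinner.mhop[n='20']
RET  2255-09-30

Answer: 2255-09-30


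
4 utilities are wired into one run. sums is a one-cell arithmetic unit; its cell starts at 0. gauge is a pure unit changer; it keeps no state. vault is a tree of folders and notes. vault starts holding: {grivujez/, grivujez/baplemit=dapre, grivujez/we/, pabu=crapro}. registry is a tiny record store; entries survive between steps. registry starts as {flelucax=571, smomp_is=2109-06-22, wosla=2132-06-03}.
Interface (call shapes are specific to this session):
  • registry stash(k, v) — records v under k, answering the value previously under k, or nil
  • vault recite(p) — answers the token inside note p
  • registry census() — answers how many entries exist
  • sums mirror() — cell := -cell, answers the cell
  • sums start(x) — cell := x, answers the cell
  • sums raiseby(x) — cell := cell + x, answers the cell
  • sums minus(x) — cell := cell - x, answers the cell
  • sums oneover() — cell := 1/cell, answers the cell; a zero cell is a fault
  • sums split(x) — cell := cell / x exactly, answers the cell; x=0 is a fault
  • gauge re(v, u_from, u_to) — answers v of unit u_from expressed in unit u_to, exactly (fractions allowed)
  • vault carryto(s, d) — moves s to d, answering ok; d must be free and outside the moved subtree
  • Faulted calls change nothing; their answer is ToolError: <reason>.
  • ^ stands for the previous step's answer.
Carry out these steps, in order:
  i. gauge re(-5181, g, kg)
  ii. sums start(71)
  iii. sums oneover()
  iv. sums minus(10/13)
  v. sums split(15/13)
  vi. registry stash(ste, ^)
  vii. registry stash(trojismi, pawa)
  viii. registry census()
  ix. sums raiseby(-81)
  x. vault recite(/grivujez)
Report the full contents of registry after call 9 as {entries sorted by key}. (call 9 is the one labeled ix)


$ gauge re v=-5181 u_from=g u_to=kg
:: -5181/1000
$ sums start x=71
:: 71
$ sums oneover
:: 1/71
$ sums minus x=10/13
:: -697/923
$ sums split x=15/13
:: -697/1065
$ registry stash k=ste v=^
:: nil
$ registry stash k=trojismi v=pawa
:: nil
$ registry census
:: 5
$ sums raiseby x=-81
:: -86962/1065
$ vault recite p=/grivujez
:: ToolError: is a directory

Answer: {flelucax=571, smomp_is=2109-06-22, ste=-697/1065, trojismi=pawa, wosla=2132-06-03}


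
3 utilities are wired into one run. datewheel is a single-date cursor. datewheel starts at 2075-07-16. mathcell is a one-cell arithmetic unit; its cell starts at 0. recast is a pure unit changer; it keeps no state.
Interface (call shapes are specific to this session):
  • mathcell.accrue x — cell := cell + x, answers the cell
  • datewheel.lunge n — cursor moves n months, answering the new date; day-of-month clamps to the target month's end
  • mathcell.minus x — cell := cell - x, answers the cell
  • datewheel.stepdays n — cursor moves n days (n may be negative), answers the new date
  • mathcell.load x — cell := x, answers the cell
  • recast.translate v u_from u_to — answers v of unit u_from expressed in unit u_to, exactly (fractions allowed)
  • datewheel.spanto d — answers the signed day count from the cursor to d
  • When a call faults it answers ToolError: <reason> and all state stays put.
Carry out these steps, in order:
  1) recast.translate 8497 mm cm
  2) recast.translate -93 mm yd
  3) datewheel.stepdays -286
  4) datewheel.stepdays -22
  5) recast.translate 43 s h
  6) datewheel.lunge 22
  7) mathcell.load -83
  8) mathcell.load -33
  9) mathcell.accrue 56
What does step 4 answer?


Answer: 2074-09-11

Derivation:
> translate v='8497' u_from='mm' u_to='cm'
  8497/10
> translate v='-93' u_from='mm' u_to='yd'
  -155/1524
> stepdays n='-286'
  2074-10-03
> stepdays n='-22'
  2074-09-11
> translate v='43' u_from='s' u_to='h'
  43/3600
> lunge n='22'
  2076-07-11
> load x='-83'
  -83
> load x='-33'
  -33
> accrue x='56'
  23
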